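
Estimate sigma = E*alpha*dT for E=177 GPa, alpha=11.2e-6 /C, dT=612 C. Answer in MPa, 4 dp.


sigma = 177*1000 * 11.2e-6 * 612 = 1213.2288 MPa


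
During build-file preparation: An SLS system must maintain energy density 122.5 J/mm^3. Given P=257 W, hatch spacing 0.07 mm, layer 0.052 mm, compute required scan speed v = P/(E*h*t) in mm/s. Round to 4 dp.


v = 257 / (122.5*0.07*0.052) = 576.3624 mm/s


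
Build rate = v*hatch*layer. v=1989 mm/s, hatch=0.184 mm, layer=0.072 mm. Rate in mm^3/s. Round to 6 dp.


Rate = 1989 * 0.184 * 0.072 = 26.350272 mm^3/s


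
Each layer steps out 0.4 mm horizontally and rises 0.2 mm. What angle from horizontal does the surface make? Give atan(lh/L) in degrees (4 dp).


angle = atan(0.2/0.4) = 26.5651 degrees


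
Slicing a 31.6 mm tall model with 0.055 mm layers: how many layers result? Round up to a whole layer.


Layers = ceil(31.6/0.055) = 575


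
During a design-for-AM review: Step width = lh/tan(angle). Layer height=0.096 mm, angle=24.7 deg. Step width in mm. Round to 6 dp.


step = 0.096 / tan(24.7) = 0.208719 mm


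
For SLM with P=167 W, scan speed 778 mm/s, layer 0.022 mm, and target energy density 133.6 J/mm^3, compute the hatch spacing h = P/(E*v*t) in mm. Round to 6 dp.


h = 167 / (133.6*778*0.022) = 0.073031 mm


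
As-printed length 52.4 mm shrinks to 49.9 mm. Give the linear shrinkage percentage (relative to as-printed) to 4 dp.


Shrinkage = ((52.4-49.9)/52.4)*100 = 4.771 %


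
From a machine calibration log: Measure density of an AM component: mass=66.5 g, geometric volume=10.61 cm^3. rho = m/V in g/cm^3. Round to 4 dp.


rho = 66.5 / 10.61 = 6.2677 g/cm^3


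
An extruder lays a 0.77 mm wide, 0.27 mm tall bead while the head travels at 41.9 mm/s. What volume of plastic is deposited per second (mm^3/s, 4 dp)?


Rate = 0.77 * 0.27 * 41.9 = 8.711 mm^3/s


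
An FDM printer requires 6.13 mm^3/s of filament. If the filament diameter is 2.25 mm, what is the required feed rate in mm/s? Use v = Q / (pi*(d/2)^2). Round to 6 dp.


A = pi*(2.25/2)^2 = 3.976078
v = 6.13 / 3.976078 = 1.54172 mm/s


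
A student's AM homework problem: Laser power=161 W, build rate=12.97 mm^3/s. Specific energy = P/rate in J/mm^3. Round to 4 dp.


SE = 161 / 12.97 = 12.4133 J/mm^3


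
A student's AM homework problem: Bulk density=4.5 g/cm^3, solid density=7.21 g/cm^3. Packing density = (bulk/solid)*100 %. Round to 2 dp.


Packing = (4.5/7.21)*100 = 62.41 %


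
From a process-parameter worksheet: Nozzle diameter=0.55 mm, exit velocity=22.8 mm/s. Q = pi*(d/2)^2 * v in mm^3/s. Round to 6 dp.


A = pi*(0.55/2)^2 = 0.23758294 mm^2
Q = 0.23758294 * 22.8 = 5.416891 mm^3/s


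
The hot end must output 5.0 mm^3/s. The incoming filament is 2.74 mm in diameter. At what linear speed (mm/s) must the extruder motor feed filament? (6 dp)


A = pi*(2.74/2)^2 = 5.896455
v = 5.0 / 5.896455 = 0.847967 mm/s


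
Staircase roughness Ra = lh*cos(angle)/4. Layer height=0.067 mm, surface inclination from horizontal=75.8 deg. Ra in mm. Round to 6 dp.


Ra = 0.067 * cos(75.8) / 4 = 0.004109 mm


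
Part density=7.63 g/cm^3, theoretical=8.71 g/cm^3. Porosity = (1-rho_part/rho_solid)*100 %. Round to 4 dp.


Porosity = (1-7.63/8.71)*100 = 12.3995 %


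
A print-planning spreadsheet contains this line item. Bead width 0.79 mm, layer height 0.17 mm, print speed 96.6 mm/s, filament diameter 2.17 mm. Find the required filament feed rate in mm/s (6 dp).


Q = 0.79 * 0.17 * 96.6 = 12.97338 mm^3/s
A_fil = pi*(2.17/2)^2 = 3.69836141 mm^2
v_feed = 12.97338 / 3.69836141 = 3.507872 mm/s


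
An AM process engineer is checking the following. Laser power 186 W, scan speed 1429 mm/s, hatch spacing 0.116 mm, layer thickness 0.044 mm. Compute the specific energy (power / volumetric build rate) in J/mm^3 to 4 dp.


Build rate = 1429 * 0.116 * 0.044 = 7.293616 mm^3/s
SE = 186 / 7.293616 = 25.5018 J/mm^3


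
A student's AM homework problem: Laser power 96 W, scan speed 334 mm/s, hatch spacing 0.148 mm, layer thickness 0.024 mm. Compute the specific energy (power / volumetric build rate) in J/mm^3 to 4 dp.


Build rate = 334 * 0.148 * 0.024 = 1.186368 mm^3/s
SE = 96 / 1.186368 = 80.9192 J/mm^3


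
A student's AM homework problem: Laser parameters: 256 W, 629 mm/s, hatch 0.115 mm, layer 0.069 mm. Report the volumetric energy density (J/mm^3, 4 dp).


E = 256 / (629*0.115*0.069) = 51.2911 J/mm^3


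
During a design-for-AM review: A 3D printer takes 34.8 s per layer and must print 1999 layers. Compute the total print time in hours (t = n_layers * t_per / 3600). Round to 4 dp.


t = 1999 * 34.8 / 3600 = 19.3237 hrs


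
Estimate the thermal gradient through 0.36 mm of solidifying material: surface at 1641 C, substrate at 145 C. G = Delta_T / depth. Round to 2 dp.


G = (1641-145)/0.36 = 4155.56 C/mm


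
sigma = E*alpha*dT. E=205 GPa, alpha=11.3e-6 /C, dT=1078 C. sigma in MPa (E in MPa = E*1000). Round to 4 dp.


sigma = 205*1000 * 11.3e-6 * 1078 = 2497.187 MPa


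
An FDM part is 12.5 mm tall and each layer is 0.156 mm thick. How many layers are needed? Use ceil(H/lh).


Layers = ceil(12.5/0.156) = 81


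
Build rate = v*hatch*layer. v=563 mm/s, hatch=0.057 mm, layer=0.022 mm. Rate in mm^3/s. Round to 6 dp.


Rate = 563 * 0.057 * 0.022 = 0.706002 mm^3/s


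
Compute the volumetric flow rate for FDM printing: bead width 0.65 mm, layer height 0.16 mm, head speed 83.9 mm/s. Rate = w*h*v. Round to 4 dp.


Rate = 0.65 * 0.16 * 83.9 = 8.7256 mm^3/s


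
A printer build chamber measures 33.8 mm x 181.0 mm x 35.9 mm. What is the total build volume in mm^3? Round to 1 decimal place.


V = 33.8 * 181.0 * 35.9 = 219629.0 mm^3


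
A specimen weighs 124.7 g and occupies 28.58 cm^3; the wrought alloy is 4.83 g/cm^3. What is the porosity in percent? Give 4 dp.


rho_part = 124.7 / 28.58 = 4.36319104 g/cm^3
Porosity = (1 - 4.36319104/4.83)*100 = 9.6648 %


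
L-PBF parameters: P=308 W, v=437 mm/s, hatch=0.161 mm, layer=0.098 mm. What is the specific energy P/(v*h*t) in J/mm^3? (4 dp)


Build rate = 437 * 0.161 * 0.098 = 6.894986 mm^3/s
SE = 308 / 6.894986 = 44.6701 J/mm^3


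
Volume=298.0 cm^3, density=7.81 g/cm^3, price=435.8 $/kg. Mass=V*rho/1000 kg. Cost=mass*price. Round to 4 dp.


Mass = 298.0*7.81/1000 = 2.32738 kg
Cost = 2.32738 * 435.8 = 1014.2722 $


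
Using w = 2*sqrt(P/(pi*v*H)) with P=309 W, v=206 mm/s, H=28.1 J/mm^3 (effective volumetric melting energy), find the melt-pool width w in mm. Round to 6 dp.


w = 2*sqrt(309/(pi*206*28.1)) = 0.260704 mm


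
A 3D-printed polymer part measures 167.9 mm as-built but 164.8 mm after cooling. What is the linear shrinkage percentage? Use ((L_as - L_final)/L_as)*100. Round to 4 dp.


Shrinkage = ((167.9-164.8)/167.9)*100 = 1.8463 %


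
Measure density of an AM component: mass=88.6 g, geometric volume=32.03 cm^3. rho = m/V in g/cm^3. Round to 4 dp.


rho = 88.6 / 32.03 = 2.7662 g/cm^3


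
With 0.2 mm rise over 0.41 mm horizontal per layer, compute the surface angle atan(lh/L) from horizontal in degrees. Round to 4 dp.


angle = atan(0.2/0.41) = 26.0033 degrees


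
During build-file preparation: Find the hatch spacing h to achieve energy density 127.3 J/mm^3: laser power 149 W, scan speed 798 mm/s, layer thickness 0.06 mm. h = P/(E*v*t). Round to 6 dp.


h = 149 / (127.3*798*0.06) = 0.024446 mm


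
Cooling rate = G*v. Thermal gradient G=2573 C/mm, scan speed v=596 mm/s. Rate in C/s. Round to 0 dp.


CR = 2573 * 596 = 1533508 C/s


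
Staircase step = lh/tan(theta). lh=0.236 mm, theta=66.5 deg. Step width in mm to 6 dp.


step = 0.236 / tan(66.5) = 0.102616 mm


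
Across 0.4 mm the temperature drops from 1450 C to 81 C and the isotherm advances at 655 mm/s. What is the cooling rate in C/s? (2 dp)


G = (1450-81)/0.4 = 3422.5 C/mm
CR = 3422.5 * 655 = 2241737.5 C/s


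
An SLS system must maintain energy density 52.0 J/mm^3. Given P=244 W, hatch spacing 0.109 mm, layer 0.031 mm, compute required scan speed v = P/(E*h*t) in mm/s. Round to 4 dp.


v = 244 / (52.0*0.109*0.031) = 1388.6676 mm/s


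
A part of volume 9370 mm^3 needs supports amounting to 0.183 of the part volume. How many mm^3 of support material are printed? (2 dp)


V_support = 9370 * 0.183 = 1714.71 mm^3


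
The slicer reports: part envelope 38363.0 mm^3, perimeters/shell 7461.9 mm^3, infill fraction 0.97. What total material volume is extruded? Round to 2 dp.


V_infill = (38363.0 - 7461.9) * 0.97 = 29974.07
V_total = 7461.9 + 29974.07 = 37435.97 mm^3


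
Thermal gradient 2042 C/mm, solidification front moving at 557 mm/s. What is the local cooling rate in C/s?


CR = 2042 * 557 = 1137394 C/s


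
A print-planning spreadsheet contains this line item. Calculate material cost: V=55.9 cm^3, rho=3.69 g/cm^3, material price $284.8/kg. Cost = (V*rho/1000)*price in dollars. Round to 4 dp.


Mass = 55.9*3.69/1000 = 0.206271 kg
Cost = 0.206271 * 284.8 = 58.746 $


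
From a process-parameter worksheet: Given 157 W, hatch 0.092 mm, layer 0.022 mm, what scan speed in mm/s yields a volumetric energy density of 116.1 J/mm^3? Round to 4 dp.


v = 157 / (116.1*0.092*0.022) = 668.1238 mm/s


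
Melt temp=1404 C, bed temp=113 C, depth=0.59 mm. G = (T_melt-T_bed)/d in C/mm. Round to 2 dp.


G = (1404-113)/0.59 = 2188.14 C/mm


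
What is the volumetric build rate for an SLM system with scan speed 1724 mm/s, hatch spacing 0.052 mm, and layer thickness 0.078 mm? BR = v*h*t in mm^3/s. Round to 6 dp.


Rate = 1724 * 0.052 * 0.078 = 6.992544 mm^3/s


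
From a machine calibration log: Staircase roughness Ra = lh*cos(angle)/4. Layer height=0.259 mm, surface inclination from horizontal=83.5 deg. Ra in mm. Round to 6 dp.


Ra = 0.259 * cos(83.5) / 4 = 0.00733 mm


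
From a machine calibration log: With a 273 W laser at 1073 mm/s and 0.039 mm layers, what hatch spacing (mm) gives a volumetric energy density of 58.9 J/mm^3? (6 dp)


h = 273 / (58.9*1073*0.039) = 0.11076 mm


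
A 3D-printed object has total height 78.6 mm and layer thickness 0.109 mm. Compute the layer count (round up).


Layers = ceil(78.6/0.109) = 722


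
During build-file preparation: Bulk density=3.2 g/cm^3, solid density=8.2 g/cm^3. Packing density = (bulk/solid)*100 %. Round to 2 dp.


Packing = (3.2/8.2)*100 = 39.02 %


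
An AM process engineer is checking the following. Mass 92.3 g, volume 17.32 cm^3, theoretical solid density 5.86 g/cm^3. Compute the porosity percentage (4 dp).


rho_part = 92.3 / 17.32 = 5.32909931 g/cm^3
Porosity = (1 - 5.32909931/5.86)*100 = 9.0597 %


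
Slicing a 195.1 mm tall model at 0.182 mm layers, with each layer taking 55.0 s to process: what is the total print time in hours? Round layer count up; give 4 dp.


Layers = ceil(195.1/0.182) = 1072
t = 1072 * 55.0 / 3600 = 16.3778 hrs


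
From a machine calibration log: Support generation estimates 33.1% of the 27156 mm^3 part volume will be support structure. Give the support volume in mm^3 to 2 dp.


V_support = 27156 * 0.331 = 8988.64 mm^3


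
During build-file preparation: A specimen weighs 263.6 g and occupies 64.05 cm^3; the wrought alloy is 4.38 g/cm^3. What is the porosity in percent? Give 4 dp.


rho_part = 263.6 / 64.05 = 4.11553474 g/cm^3
Porosity = (1 - 4.11553474/4.38)*100 = 6.038 %


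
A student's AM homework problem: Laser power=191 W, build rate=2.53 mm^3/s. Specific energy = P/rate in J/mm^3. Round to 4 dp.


SE = 191 / 2.53 = 75.4941 J/mm^3


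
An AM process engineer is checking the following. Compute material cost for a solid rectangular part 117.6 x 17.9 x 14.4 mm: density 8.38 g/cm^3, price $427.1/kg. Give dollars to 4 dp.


V = 117.6 * 17.9 * 14.4 = 30312.576 mm^3 = 30.312576 cm^3
Mass = 30.312576 * 8.38 / 1000 = 0.25401939 kg
Cost = 0.25401939 * 427.1 = 108.4917 $


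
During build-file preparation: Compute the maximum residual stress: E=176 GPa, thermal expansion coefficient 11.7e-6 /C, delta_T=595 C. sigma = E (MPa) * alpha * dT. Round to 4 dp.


sigma = 176*1000 * 11.7e-6 * 595 = 1225.224 MPa


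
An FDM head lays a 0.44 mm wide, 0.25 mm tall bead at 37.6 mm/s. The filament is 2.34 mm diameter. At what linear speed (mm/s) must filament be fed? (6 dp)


Q = 0.44 * 0.25 * 37.6 = 4.136 mm^3/s
A_fil = pi*(2.34/2)^2 = 4.30052618 mm^2
v_feed = 4.136 / 4.30052618 = 0.961743 mm/s


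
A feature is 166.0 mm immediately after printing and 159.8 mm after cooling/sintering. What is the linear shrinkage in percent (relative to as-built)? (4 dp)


Shrinkage = ((166.0-159.8)/166.0)*100 = 3.7349 %


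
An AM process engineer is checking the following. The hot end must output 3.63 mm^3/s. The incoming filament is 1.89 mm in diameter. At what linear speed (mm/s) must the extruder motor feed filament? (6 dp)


A = pi*(1.89/2)^2 = 2.805521
v = 3.63 / 2.805521 = 1.293877 mm/s


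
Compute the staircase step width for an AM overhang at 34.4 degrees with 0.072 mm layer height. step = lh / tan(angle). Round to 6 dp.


step = 0.072 / tan(34.4) = 0.105153 mm


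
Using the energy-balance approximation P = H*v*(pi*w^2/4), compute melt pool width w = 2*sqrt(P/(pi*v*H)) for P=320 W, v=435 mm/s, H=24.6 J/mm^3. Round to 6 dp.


w = 2*sqrt(320/(pi*435*24.6)) = 0.195127 mm


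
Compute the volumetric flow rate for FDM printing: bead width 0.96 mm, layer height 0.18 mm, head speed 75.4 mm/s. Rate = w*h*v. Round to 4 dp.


Rate = 0.96 * 0.18 * 75.4 = 13.0291 mm^3/s


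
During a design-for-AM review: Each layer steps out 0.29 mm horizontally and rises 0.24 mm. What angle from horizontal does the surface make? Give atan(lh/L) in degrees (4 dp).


angle = atan(0.24/0.29) = 39.6107 degrees


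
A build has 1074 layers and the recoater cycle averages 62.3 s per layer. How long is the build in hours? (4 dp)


t = 1074 * 62.3 / 3600 = 18.5862 hrs


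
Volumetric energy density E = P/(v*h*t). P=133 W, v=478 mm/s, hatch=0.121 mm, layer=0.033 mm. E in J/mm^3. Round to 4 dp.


E = 133 / (478*0.121*0.033) = 69.6826 J/mm^3


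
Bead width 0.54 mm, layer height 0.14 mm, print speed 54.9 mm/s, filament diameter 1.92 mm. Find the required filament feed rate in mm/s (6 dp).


Q = 0.54 * 0.14 * 54.9 = 4.15044 mm^3/s
A_fil = pi*(1.92/2)^2 = 2.89529179 mm^2
v_feed = 4.15044 / 2.89529179 = 1.433514 mm/s


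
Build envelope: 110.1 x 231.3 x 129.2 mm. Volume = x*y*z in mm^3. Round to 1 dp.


V = 110.1 * 231.3 * 129.2 = 3290224.0 mm^3


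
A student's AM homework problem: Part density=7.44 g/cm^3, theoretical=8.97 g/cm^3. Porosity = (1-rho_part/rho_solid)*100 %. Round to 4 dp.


Porosity = (1-7.44/8.97)*100 = 17.0569 %


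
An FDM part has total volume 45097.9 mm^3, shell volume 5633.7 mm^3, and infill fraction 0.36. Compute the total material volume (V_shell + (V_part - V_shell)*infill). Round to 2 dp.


V_infill = (45097.9 - 5633.7) * 0.36 = 14207.11
V_total = 5633.7 + 14207.11 = 19840.81 mm^3


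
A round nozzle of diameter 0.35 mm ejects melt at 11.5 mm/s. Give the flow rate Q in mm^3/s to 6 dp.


A = pi*(0.35/2)^2 = 0.09621128 mm^2
Q = 0.09621128 * 11.5 = 1.10643 mm^3/s


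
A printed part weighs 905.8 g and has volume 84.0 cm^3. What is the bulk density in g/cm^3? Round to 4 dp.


rho = 905.8 / 84.0 = 10.7833 g/cm^3


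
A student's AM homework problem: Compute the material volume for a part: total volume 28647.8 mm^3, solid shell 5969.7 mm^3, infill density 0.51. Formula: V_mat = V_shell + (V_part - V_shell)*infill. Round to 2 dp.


V_infill = (28647.8 - 5969.7) * 0.51 = 11565.83
V_total = 5969.7 + 11565.83 = 17535.53 mm^3


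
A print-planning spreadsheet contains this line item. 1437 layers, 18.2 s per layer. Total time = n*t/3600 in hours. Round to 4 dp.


t = 1437 * 18.2 / 3600 = 7.2648 hrs


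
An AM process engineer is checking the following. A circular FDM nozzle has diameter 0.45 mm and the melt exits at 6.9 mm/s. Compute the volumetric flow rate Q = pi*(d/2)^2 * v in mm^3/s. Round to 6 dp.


A = pi*(0.45/2)^2 = 0.15904313 mm^2
Q = 0.15904313 * 6.9 = 1.097398 mm^3/s


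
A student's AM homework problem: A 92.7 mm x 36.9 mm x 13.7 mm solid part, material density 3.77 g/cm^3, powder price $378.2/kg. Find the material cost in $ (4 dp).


V = 92.7 * 36.9 * 13.7 = 46862.631 mm^3 = 46.862631 cm^3
Mass = 46.862631 * 3.77 / 1000 = 0.17667212 kg
Cost = 0.17667212 * 378.2 = 66.8174 $


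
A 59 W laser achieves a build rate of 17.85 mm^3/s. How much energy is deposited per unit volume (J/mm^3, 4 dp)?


SE = 59 / 17.85 = 3.3053 J/mm^3


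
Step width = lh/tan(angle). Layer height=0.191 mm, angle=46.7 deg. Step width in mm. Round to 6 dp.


step = 0.191 / tan(46.7) = 0.179989 mm


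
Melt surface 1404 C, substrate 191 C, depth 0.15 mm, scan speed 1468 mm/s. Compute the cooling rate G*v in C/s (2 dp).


G = (1404-191)/0.15 = 8086.66666667 C/mm
CR = 8086.66666667 * 1468 = 11871226.67 C/s


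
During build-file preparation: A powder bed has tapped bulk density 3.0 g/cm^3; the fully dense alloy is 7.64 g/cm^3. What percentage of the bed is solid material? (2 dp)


Packing = (3.0/7.64)*100 = 39.27 %


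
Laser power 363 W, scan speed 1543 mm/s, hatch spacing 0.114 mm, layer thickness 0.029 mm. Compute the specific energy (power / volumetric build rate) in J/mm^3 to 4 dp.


Build rate = 1543 * 0.114 * 0.029 = 5.101158 mm^3/s
SE = 363 / 5.101158 = 71.1603 J/mm^3


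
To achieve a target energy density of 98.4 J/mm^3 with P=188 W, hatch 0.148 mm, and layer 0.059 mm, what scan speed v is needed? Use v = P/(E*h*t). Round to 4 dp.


v = 188 / (98.4*0.148*0.059) = 218.8009 mm/s


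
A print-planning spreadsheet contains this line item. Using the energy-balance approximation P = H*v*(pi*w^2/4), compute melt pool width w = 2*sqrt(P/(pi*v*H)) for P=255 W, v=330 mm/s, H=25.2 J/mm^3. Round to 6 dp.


w = 2*sqrt(255/(pi*330*25.2)) = 0.197591 mm


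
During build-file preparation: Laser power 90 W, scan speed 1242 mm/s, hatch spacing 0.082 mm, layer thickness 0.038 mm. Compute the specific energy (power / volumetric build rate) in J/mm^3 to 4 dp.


Build rate = 1242 * 0.082 * 0.038 = 3.870072 mm^3/s
SE = 90 / 3.870072 = 23.2554 J/mm^3


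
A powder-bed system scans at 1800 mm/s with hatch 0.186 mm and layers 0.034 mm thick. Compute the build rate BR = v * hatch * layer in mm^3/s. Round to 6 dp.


Rate = 1800 * 0.186 * 0.034 = 11.3832 mm^3/s


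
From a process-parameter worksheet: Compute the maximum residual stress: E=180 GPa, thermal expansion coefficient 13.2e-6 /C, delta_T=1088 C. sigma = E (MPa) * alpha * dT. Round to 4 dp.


sigma = 180*1000 * 13.2e-6 * 1088 = 2585.088 MPa


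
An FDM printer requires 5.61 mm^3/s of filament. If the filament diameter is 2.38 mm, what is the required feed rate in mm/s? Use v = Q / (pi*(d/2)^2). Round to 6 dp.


A = pi*(2.38/2)^2 = 4.448809
v = 5.61 / 4.448809 = 1.261012 mm/s


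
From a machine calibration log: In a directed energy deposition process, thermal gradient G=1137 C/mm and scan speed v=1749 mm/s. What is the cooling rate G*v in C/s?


CR = 1137 * 1749 = 1988613 C/s


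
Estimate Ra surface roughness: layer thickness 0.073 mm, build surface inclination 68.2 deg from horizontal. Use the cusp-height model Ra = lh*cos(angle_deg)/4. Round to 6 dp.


Ra = 0.073 * cos(68.2) / 4 = 0.006777 mm


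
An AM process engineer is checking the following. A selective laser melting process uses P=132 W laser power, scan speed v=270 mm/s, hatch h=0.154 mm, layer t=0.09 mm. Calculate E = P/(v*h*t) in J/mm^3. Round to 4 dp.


E = 132 / (270*0.154*0.09) = 35.2734 J/mm^3


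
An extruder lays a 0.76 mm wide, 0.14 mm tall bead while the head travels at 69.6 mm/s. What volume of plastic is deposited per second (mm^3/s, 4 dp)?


Rate = 0.76 * 0.14 * 69.6 = 7.4054 mm^3/s


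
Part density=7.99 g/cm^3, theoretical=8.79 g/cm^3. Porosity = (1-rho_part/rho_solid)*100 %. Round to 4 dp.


Porosity = (1-7.99/8.79)*100 = 9.1013 %


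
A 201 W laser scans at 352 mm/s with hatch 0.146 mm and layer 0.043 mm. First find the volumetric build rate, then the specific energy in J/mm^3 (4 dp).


Build rate = 352 * 0.146 * 0.043 = 2.209856 mm^3/s
SE = 201 / 2.209856 = 90.9562 J/mm^3


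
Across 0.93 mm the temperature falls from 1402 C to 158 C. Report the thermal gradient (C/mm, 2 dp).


G = (1402-158)/0.93 = 1337.63 C/mm


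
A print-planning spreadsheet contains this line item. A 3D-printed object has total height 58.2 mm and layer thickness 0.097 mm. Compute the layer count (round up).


Layers = ceil(58.2/0.097) = 600


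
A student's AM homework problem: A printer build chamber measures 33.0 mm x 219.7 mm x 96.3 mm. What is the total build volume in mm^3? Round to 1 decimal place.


V = 33.0 * 219.7 * 96.3 = 698184.6 mm^3


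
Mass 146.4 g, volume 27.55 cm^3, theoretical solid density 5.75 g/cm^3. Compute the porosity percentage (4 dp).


rho_part = 146.4 / 27.55 = 5.31397459 g/cm^3
Porosity = (1 - 5.31397459/5.75)*100 = 7.5831 %


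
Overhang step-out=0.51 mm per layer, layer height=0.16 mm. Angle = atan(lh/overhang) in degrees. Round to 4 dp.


angle = atan(0.16/0.51) = 17.418 degrees


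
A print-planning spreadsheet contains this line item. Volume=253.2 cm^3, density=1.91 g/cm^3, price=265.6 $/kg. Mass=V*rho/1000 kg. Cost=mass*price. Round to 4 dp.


Mass = 253.2*1.91/1000 = 0.483612 kg
Cost = 0.483612 * 265.6 = 128.4473 $


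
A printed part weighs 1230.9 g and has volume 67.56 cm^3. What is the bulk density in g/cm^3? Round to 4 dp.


rho = 1230.9 / 67.56 = 18.2194 g/cm^3


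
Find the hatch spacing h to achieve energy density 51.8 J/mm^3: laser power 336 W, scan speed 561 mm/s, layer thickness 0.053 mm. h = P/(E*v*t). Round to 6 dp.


h = 336 / (51.8*561*0.053) = 0.218158 mm


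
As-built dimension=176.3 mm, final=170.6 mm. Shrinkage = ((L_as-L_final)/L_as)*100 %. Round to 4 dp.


Shrinkage = ((176.3-170.6)/176.3)*100 = 3.2331 %


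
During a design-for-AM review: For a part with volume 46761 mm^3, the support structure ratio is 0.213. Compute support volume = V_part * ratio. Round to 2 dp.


V_support = 46761 * 0.213 = 9960.09 mm^3


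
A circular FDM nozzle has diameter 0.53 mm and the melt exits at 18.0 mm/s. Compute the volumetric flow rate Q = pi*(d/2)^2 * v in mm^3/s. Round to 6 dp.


A = pi*(0.53/2)^2 = 0.22061834 mm^2
Q = 0.22061834 * 18.0 = 3.97113 mm^3/s


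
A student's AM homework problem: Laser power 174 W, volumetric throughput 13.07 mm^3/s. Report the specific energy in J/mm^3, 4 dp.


SE = 174 / 13.07 = 13.3129 J/mm^3


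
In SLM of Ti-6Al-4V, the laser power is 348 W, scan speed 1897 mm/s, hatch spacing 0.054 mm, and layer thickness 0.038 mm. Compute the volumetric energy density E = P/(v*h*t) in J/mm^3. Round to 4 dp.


E = 348 / (1897*0.054*0.038) = 89.3994 J/mm^3


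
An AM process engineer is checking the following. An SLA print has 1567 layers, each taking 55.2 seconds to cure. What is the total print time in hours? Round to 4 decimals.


t = 1567 * 55.2 / 3600 = 24.0273 hrs


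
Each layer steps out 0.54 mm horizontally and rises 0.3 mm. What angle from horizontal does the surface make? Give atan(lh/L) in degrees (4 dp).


angle = atan(0.3/0.54) = 29.0546 degrees


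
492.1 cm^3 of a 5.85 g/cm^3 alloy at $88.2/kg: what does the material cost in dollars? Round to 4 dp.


Mass = 492.1*5.85/1000 = 2.878785 kg
Cost = 2.878785 * 88.2 = 253.9088 $


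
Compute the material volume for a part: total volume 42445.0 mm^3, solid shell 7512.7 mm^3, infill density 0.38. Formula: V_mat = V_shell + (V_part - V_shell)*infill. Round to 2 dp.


V_infill = (42445.0 - 7512.7) * 0.38 = 13274.27
V_total = 7512.7 + 13274.27 = 20786.97 mm^3


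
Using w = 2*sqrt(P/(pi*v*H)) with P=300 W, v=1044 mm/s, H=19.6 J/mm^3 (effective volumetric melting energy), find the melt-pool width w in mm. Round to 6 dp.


w = 2*sqrt(300/(pi*1044*19.6)) = 0.136627 mm


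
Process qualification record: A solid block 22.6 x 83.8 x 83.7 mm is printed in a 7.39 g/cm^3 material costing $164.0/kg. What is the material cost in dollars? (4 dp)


V = 22.6 * 83.8 * 83.7 = 158517.756 mm^3 = 158.517756 cm^3
Mass = 158.517756 * 7.39 / 1000 = 1.17144622 kg
Cost = 1.17144622 * 164.0 = 192.1172 $


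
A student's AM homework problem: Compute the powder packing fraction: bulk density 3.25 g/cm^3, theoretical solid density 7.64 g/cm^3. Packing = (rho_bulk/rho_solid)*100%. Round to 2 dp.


Packing = (3.25/7.64)*100 = 42.54 %


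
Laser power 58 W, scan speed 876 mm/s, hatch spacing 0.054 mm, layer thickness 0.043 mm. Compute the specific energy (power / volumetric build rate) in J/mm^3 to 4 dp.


Build rate = 876 * 0.054 * 0.043 = 2.034072 mm^3/s
SE = 58 / 2.034072 = 28.5142 J/mm^3


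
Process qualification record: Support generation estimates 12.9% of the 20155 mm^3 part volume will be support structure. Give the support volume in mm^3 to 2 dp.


V_support = 20155 * 0.129 = 2600.0 mm^3


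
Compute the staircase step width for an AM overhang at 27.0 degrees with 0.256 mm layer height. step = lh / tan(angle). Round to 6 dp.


step = 0.256 / tan(27.0) = 0.502428 mm


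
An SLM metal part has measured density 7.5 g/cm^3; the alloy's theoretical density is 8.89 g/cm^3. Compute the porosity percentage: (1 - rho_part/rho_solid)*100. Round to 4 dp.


Porosity = (1-7.5/8.89)*100 = 15.6355 %


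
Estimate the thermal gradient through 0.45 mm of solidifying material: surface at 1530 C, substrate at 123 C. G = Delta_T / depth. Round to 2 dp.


G = (1530-123)/0.45 = 3126.67 C/mm


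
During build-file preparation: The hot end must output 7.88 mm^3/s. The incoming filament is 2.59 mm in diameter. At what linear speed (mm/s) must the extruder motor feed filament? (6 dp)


A = pi*(2.59/2)^2 = 5.268529
v = 7.88 / 5.268529 = 1.495674 mm/s


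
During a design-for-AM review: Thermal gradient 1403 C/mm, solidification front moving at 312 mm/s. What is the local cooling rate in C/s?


CR = 1403 * 312 = 437736 C/s


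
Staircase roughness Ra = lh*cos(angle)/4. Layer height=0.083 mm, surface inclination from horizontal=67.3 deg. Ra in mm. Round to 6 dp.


Ra = 0.083 * cos(67.3) / 4 = 0.008008 mm


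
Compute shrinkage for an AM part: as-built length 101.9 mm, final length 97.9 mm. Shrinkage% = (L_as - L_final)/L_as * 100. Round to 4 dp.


Shrinkage = ((101.9-97.9)/101.9)*100 = 3.9254 %


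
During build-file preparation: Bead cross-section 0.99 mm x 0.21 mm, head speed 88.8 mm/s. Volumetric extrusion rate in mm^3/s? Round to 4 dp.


Rate = 0.99 * 0.21 * 88.8 = 18.4615 mm^3/s


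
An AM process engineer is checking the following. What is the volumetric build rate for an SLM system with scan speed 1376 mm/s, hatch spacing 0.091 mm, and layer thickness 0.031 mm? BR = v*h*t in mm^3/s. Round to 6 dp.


Rate = 1376 * 0.091 * 0.031 = 3.881696 mm^3/s


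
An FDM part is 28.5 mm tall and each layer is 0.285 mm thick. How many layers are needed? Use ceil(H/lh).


Layers = ceil(28.5/0.285) = 100


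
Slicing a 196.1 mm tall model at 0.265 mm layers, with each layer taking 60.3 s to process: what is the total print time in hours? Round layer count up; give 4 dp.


Layers = ceil(196.1/0.265) = 740
t = 740 * 60.3 / 3600 = 12.395 hrs


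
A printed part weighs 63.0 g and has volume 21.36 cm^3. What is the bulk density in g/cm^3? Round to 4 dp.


rho = 63.0 / 21.36 = 2.9494 g/cm^3


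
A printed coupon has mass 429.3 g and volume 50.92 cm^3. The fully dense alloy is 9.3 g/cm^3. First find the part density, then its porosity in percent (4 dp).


rho_part = 429.3 / 50.92 = 8.43087196 g/cm^3
Porosity = (1 - 8.43087196/9.3)*100 = 9.3455 %


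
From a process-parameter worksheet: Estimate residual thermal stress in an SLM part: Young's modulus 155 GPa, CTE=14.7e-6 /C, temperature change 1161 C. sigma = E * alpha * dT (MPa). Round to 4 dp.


sigma = 155*1000 * 14.7e-6 * 1161 = 2645.3385 MPa


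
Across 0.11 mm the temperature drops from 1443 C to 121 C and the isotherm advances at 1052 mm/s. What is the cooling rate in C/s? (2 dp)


G = (1443-121)/0.11 = 12018.18181818 C/mm
CR = 12018.18181818 * 1052 = 12643127.27 C/s


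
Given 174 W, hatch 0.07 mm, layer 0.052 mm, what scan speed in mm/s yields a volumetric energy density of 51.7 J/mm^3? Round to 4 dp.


v = 174 / (51.7*0.07*0.052) = 924.6073 mm/s


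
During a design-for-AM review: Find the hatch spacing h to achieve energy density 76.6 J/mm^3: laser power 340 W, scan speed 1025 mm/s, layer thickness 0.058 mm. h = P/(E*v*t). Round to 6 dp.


h = 340 / (76.6*1025*0.058) = 0.074662 mm


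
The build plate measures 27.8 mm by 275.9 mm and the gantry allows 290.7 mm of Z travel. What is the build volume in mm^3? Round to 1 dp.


V = 27.8 * 275.9 * 290.7 = 2229674.8 mm^3


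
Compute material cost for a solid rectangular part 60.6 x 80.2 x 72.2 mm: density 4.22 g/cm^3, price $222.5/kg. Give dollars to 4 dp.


V = 60.6 * 80.2 * 72.2 = 350900.664 mm^3 = 350.900664 cm^3
Mass = 350.900664 * 4.22 / 1000 = 1.4808008 kg
Cost = 1.4808008 * 222.5 = 329.4782 $


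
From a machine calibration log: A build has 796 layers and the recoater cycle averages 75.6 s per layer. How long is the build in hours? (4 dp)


t = 796 * 75.6 / 3600 = 16.716 hrs


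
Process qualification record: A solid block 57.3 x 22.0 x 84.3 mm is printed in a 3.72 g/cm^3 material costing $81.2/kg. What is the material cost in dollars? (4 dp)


V = 57.3 * 22.0 * 84.3 = 106268.58 mm^3 = 106.26858 cm^3
Mass = 106.26858 * 3.72 / 1000 = 0.39531912 kg
Cost = 0.39531912 * 81.2 = 32.0999 $


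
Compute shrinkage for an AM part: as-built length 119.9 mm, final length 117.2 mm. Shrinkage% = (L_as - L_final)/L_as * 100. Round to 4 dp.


Shrinkage = ((119.9-117.2)/119.9)*100 = 2.2519 %


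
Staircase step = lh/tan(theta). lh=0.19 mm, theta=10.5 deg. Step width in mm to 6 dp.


step = 0.19 / tan(10.5) = 1.025148 mm


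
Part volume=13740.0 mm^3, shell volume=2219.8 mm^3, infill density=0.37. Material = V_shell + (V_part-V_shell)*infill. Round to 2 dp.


V_infill = (13740.0 - 2219.8) * 0.37 = 4262.47
V_total = 2219.8 + 4262.47 = 6482.27 mm^3


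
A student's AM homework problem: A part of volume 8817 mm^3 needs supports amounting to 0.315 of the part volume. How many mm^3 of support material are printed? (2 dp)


V_support = 8817 * 0.315 = 2777.36 mm^3


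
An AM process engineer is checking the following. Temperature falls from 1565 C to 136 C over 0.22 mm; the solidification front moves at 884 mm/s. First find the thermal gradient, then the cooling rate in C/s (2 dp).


G = (1565-136)/0.22 = 6495.45454545 C/mm
CR = 6495.45454545 * 884 = 5741981.82 C/s


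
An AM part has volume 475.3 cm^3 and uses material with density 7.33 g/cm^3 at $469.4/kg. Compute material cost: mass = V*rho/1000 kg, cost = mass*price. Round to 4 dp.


Mass = 475.3*7.33/1000 = 3.483949 kg
Cost = 3.483949 * 469.4 = 1635.3657 $


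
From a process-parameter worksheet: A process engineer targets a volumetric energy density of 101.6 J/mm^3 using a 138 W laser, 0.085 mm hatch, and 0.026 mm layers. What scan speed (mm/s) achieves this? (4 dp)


v = 138 / (101.6*0.085*0.026) = 614.6008 mm/s


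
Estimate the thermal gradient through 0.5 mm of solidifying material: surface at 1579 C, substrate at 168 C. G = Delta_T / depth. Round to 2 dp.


G = (1579-168)/0.5 = 2822.0 C/mm


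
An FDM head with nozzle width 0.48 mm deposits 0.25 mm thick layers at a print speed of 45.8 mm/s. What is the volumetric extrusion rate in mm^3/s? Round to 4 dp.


Rate = 0.48 * 0.25 * 45.8 = 5.496 mm^3/s


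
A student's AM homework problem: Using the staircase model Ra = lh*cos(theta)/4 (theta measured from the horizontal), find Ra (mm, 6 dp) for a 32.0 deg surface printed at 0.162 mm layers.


Ra = 0.162 * cos(32.0) / 4 = 0.034346 mm


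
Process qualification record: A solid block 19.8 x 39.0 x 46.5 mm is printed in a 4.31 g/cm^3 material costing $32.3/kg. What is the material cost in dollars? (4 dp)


V = 19.8 * 39.0 * 46.5 = 35907.3 mm^3 = 35.9073 cm^3
Mass = 35.9073 * 4.31 / 1000 = 0.15476046 kg
Cost = 0.15476046 * 32.3 = 4.9988 $


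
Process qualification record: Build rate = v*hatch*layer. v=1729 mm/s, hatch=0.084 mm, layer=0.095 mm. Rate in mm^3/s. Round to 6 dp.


Rate = 1729 * 0.084 * 0.095 = 13.79742 mm^3/s


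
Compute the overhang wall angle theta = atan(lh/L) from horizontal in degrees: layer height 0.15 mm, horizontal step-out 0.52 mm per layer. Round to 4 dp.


angle = atan(0.15/0.52) = 16.0908 degrees


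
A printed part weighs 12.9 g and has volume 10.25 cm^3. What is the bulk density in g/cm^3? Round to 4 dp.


rho = 12.9 / 10.25 = 1.2585 g/cm^3


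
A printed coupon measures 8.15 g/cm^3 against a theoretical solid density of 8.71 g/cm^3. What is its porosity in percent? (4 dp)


Porosity = (1-8.15/8.71)*100 = 6.4294 %


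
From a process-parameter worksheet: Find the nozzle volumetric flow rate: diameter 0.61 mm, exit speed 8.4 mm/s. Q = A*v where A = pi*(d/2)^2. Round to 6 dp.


A = pi*(0.61/2)^2 = 0.29224666 mm^2
Q = 0.29224666 * 8.4 = 2.454872 mm^3/s


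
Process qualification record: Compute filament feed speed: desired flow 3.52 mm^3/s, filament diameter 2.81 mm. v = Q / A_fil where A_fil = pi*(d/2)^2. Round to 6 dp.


A = pi*(2.81/2)^2 = 6.201582
v = 3.52 / 6.201582 = 0.567597 mm/s


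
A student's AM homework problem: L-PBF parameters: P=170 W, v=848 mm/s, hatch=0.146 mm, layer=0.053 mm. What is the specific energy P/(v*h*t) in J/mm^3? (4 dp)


Build rate = 848 * 0.146 * 0.053 = 6.561824 mm^3/s
SE = 170 / 6.561824 = 25.9074 J/mm^3


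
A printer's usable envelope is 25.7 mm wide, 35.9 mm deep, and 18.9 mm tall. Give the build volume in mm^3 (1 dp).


V = 25.7 * 35.9 * 18.9 = 17437.7 mm^3


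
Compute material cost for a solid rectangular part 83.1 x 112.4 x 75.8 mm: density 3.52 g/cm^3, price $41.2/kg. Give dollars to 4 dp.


V = 83.1 * 112.4 * 75.8 = 708005.352 mm^3 = 708.005352 cm^3
Mass = 708.005352 * 3.52 / 1000 = 2.49217884 kg
Cost = 2.49217884 * 41.2 = 102.6778 $


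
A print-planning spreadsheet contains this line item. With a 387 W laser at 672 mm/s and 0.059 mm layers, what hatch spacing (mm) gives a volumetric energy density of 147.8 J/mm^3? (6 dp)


h = 387 / (147.8*672*0.059) = 0.066041 mm


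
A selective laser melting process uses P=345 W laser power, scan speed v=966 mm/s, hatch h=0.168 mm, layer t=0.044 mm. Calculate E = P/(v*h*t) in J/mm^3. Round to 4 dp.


E = 345 / (966*0.168*0.044) = 48.3148 J/mm^3


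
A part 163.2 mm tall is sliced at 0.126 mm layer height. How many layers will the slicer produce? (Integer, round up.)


Layers = ceil(163.2/0.126) = 1296


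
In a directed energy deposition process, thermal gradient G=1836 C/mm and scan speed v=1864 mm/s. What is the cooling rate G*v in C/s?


CR = 1836 * 1864 = 3422304 C/s


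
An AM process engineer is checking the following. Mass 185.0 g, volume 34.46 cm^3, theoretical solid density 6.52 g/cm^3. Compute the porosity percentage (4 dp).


rho_part = 185.0 / 34.46 = 5.36854324 g/cm^3
Porosity = (1 - 5.36854324/6.52)*100 = 17.6604 %


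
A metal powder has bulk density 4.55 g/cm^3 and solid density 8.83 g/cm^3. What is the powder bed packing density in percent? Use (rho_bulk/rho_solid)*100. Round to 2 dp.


Packing = (4.55/8.83)*100 = 51.53 %


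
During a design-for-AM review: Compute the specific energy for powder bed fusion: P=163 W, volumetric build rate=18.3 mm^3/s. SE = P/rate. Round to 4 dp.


SE = 163 / 18.3 = 8.9071 J/mm^3


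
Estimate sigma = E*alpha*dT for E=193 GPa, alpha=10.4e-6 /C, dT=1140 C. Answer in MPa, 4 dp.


sigma = 193*1000 * 10.4e-6 * 1140 = 2288.208 MPa


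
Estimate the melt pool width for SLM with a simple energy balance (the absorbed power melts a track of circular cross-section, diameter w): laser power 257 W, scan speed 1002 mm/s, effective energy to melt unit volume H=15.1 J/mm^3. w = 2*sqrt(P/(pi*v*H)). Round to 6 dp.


w = 2*sqrt(257/(pi*1002*15.1)) = 0.147062 mm


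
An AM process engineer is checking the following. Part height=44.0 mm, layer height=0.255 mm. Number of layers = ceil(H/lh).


Layers = ceil(44.0/0.255) = 173


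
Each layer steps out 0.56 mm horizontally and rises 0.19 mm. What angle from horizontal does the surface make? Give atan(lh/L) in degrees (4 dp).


angle = atan(0.19/0.56) = 18.7413 degrees


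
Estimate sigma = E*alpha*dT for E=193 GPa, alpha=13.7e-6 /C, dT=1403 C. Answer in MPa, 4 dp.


sigma = 193*1000 * 13.7e-6 * 1403 = 3709.6723 MPa


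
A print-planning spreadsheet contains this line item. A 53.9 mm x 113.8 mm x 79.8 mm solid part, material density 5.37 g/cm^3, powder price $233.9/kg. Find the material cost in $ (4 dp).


V = 53.9 * 113.8 * 79.8 = 489478.836 mm^3 = 489.478836 cm^3
Mass = 489.478836 * 5.37 / 1000 = 2.62850135 kg
Cost = 2.62850135 * 233.9 = 614.8065 $


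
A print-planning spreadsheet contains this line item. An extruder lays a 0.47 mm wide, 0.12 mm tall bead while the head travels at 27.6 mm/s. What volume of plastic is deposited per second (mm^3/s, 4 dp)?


Rate = 0.47 * 0.12 * 27.6 = 1.5566 mm^3/s


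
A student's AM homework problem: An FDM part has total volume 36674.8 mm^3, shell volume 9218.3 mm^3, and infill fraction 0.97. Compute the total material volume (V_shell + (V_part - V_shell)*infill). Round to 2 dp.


V_infill = (36674.8 - 9218.3) * 0.97 = 26632.81
V_total = 9218.3 + 26632.81 = 35851.11 mm^3


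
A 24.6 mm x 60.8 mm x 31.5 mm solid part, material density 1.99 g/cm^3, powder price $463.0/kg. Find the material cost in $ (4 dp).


V = 24.6 * 60.8 * 31.5 = 47113.92 mm^3 = 47.11392 cm^3
Mass = 47.11392 * 1.99 / 1000 = 0.0937567 kg
Cost = 0.0937567 * 463.0 = 43.4094 $


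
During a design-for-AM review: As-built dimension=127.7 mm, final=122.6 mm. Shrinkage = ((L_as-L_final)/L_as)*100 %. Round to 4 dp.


Shrinkage = ((127.7-122.6)/127.7)*100 = 3.9937 %


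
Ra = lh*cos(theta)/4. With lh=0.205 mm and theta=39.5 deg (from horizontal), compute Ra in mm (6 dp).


Ra = 0.205 * cos(39.5) / 4 = 0.039546 mm


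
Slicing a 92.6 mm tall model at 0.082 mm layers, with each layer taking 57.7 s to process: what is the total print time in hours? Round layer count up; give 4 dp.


Layers = ceil(92.6/0.082) = 1130
t = 1130 * 57.7 / 3600 = 18.1114 hrs


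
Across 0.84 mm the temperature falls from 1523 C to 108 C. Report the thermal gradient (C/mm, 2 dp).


G = (1523-108)/0.84 = 1684.52 C/mm


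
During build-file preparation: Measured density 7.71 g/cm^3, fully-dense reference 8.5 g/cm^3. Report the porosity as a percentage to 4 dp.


Porosity = (1-7.71/8.5)*100 = 9.2941 %


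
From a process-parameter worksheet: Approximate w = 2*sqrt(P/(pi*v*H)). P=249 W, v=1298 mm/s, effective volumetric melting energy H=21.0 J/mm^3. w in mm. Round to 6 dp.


w = 2*sqrt(249/(pi*1298*21.0)) = 0.107847 mm


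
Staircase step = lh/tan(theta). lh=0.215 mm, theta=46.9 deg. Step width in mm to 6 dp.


step = 0.215 / tan(46.9) = 0.201193 mm


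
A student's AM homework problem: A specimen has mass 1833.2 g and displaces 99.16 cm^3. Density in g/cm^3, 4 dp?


rho = 1833.2 / 99.16 = 18.4873 g/cm^3


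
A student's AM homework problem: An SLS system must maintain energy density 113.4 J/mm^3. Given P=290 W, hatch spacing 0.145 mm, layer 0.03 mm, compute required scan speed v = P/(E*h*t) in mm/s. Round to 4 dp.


v = 290 / (113.4*0.145*0.03) = 587.8895 mm/s
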